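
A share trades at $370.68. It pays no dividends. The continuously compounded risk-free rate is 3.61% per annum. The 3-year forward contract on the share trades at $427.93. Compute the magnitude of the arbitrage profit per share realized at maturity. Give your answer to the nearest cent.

$14.85 per share

Fair forward: F* = S·e^(carry·T), with carry = r = 0.0361
F* = 370.68 · e^(0.0361 × 3) = 370.68 · e^0.108300 = 370.68 × 1.114382 = $413.0791
Market $427.93 > fair $413.0791: forward overpriced → cash-and-carry (buy spot, short the forward).
At maturity, profit = |F_mkt − F*| = |427.93 − 413.0791| = $14.85 per share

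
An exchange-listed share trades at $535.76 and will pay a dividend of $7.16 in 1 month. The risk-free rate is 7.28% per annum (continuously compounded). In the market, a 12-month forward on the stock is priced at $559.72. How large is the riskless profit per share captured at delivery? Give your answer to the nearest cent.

$8.84 per share

PV(dividends) I = 7.16·e^(−0.0728·1/12) = 7.1167
Fair forward F* = (S − I)·e^(rT) = (535.76 − 7.1167)·e^0.072800 = 528.6433 × 1.075515 = 568.5638
Market $559.72 < fair 568.5638: forward underpriced → reverse cash-and-carry (short the stock, invest proceeds at r, pay the dividends, go long the forward).
Profit at T = |F_mkt − F*| = |559.72 − 568.5638| = $8.84 per share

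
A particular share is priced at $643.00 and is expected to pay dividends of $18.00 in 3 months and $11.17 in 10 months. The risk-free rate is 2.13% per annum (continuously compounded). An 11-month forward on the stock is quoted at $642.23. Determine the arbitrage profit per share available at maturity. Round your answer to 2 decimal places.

PV(dividends) I = 18.00·e^(−0.0213·3/12) + 11.17·e^(−0.0213·10/12) = 28.8779
Fair forward F* = (S − I)·e^(rT) = (643.00 − 28.8779)·e^0.019525 = 614.1221 × 1.019717 = 626.2307
Market $642.23 > fair 626.2307: forward overpriced → cash-and-carry (borrow at r, buy the stock and collect the dividends, short the forward).
Profit at T = |F_mkt − F*| = |642.23 − 626.2307| = $16.00 per share

$16.00 per share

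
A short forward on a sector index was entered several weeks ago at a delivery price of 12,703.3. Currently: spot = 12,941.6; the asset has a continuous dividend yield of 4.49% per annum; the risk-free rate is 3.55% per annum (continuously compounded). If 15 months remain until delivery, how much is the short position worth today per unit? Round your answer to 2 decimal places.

-83.34

Current fair forward for the remaining 15 months: F = S·e^((r − q)·T), (r − q) = 0.0355 − 0.0449 = -0.0094
F = 12941.6 · e^(-0.0094 × 15/12) = 12941.6 × 0.98831876 = 12790.4261
Value of long forward = (F − K)·e^(−rT) = (12790.4261 − 12703.3) · e^(−0.0355·15/12)
= 87.1261 × 0.95659517 = 83.34
Short position value = −(long value) = -83.34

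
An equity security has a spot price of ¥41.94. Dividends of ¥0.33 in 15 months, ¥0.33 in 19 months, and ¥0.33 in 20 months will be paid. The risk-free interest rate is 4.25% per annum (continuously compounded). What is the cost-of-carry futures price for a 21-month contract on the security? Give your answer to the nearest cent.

¥44.18

PV(dividends) I = 0.33·e^(−0.0425·15/12) + 0.33·e^(−0.0425·19/12) + 0.33·e^(−0.0425·20/12)
I = 0.3129 + 0.3085 + 0.3074 = 0.9288
F = (S − I)·e^(rT) = (41.94 − 0.9288) · e^(0.0425·21/12)
= 41.0112 · e^0.074375 = 41.0112 × 1.077211 = ¥44.18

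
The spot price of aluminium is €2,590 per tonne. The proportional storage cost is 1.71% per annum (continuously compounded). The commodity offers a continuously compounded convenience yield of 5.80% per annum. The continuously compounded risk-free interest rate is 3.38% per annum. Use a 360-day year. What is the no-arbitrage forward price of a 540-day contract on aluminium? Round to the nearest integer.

€2,563 per tonne

Net carry = r + u − y = 0.0338 + 0.0171 − 0.0580 = -0.0071
F = S·e^((r+u−y)T) = 2590 · e^(-0.0071 × 540/360) = 2590 · e^-0.010650
= 2590 × 0.989407 = €2,563 per tonne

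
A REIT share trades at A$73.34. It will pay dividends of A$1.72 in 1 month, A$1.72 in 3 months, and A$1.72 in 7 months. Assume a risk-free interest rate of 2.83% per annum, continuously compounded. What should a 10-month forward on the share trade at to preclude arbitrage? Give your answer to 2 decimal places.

A$69.85

PV(dividends) I = 1.72·e^(−0.0283·1/12) + 1.72·e^(−0.0283·3/12) + 1.72·e^(−0.0283·7/12)
I = 1.7159 + 1.7079 + 1.6918 = 5.1156
F = (S − I)·e^(rT) = (73.34 − 5.1156) · e^(0.0283·10/12)
= 68.2244 · e^0.023583 = 68.2244 × 1.023863 = A$69.85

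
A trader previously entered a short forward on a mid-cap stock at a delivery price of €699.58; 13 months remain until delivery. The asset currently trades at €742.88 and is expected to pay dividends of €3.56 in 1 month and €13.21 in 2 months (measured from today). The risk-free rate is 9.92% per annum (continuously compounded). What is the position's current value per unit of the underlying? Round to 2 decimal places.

-€98.06

PV(remaining dividends) I = 3.56·e^(−0.0992·1/12) + 13.21·e^(−0.0992·2/12) = 16.5241
Current forward F = (S − I)·e^(rT) = (742.88 − 16.5241)·e^(0.0992·13/12) = 726.3559 × 1.113454 = 808.7639
Value (long) = (F − K)·e^(−rT) = (808.7639 − 699.58) × 0.898106 = 98.0587
Short position value = −(long value) = -€98.06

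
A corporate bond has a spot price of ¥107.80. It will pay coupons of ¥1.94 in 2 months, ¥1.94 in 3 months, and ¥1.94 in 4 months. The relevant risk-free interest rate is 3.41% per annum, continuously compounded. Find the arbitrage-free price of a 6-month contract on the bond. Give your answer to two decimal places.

PV(coupons) I = 1.94·e^(−0.0341·2/12) + 1.94·e^(−0.0341·3/12) + 1.94·e^(−0.0341·4/12)
I = 1.9290 + 1.9235 + 1.9181 = 5.7706
F = (S − I)·e^(rT) = (107.80 − 5.7706) · e^(0.0341·6/12)
= 102.0294 · e^0.017050 = 102.0294 × 1.017196 = ¥103.78

¥103.78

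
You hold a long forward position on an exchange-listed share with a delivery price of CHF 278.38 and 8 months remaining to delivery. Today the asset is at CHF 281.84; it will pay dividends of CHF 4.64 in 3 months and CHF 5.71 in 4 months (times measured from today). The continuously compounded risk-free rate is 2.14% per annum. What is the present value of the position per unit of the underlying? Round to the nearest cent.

PV(remaining dividends) I = 4.64·e^(−0.0214·3/12) + 5.71·e^(−0.0214·4/12) = 10.2847
Current forward F = (S − I)·e^(rT) = (281.84 − 10.2847)·e^(0.0214·8/12) = 271.5553 × 1.014369 = 275.4573
Value (long) = (F − K)·e^(−rT) = (275.4573 − 278.38) × 0.985835 = -2.8813
Value = -CHF 2.88

-CHF 2.88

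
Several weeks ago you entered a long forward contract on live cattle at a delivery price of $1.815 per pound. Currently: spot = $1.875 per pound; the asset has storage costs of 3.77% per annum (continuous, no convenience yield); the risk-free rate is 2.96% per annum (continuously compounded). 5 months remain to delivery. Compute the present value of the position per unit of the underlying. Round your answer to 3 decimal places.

$0.112 per pound

Current fair forward for the remaining 5 months: F = S·e^((r + u)·T), (r + u) = 0.0296 + 0.0377 = 0.0673
F = 1.875 · e^(0.0673 × 5/12) = 1.875 × 1.028439 = 1.9283
Value of long forward = (F − K)·e^(−rT) = (1.9283 − 1.815) · e^(−0.0296·5/12)
= 0.1133 × 0.987742 = 0.112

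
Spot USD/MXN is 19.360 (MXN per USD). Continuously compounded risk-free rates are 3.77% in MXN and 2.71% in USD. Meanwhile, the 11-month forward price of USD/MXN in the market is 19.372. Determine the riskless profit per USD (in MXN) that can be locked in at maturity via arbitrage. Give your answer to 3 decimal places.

Fair forward: F* = S·e^(carry·T), with carry = (r_MXN − r_USD) = 0.0377 − 0.0271 = 0.0106
F* = 19.360 · e^(0.0106 × 11/12) = 19.360 · e^0.009717 = 19.360 × 1.009764 = 19.5490
Market 19.372 < fair 19.5490: forward underpriced → reverse cash-and-carry (short spot, go long the forward).
At maturity, profit = |F_mkt − F*| = |19.372 − 19.5490| = 0.177 per USD (in MXN)

0.177 per USD (in MXN)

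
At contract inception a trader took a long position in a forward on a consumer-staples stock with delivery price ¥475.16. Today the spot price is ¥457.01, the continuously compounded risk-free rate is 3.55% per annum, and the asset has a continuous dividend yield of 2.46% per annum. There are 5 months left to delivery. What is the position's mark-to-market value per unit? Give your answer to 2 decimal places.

Current fair forward for the remaining 5 months: F = S·e^((r − q)·T), (r − q) = 0.0355 − 0.0246 = 0.0109
F = 457.01 · e^(0.0109 × 5/12) = 457.01 × 1.004552 = 459.0903
Value of long forward = (F − K)·e^(−rT) = (459.0903 − 475.16) · e^(−0.0355·5/12)
= -16.0697 × 0.985317 = -15.83

-¥15.83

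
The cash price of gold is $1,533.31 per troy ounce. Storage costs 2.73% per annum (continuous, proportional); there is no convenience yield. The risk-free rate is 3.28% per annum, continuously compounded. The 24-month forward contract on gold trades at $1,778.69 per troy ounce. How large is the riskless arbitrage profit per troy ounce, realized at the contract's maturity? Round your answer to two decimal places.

Fair forward: F* = S·e^(carry·T), with carry = (r + u) = 0.0328 + 0.0273 = 0.0601
F* = 1533.31 · e^(0.0601 × 24/12) = 1533.31 · e^0.12020000 = 1533.31 × 1.12772237 = $1729.1480
Market $1778.69 > fair $1729.1480: forward overpriced → cash-and-carry (buy spot, short the forward).
At maturity, profit = |F_mkt − F*| = |1778.69 − 1729.1480| = $49.54 per troy ounce

$49.54 per troy ounce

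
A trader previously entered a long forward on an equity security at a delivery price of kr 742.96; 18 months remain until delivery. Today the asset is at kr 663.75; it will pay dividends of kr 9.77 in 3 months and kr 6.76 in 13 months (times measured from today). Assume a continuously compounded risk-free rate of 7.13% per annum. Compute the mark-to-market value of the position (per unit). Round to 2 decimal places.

PV(remaining dividends) I = 9.77·e^(−0.0713·3/12) + 6.76·e^(−0.0713·13/12) = 15.8549
Current forward F = (S − I)·e^(rT) = (663.75 − 15.8549)·e^(0.0713·18/12) = 647.8951 × 1.112879 = 721.0289
Value (long) = (F − K)·e^(−rT) = (721.0289 − 742.96) × 0.898571 = -19.7067
Value = -kr 19.71

-kr 19.71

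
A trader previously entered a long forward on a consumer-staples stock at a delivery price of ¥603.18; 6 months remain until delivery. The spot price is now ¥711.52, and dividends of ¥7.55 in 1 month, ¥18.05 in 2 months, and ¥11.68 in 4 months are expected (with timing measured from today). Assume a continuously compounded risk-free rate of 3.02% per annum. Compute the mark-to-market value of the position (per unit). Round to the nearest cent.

PV(remaining dividends) I = 7.55·e^(−0.0302·1/12) + 18.05·e^(−0.0302·2/12) + 11.68·e^(−0.0302·4/12) = 37.0534
Current forward F = (S − I)·e^(rT) = (711.52 − 37.0534)·e^(0.0302·6/12) = 674.4666 × 1.015215 = 684.7286
Value (long) = (F − K)·e^(−rT) = (684.7286 − 603.18) × 0.985013 = 80.3264
Value = ¥80.33

¥80.33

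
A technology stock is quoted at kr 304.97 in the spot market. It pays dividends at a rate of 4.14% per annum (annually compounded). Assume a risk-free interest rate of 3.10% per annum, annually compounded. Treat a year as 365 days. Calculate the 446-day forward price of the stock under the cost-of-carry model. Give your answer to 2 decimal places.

kr 301.25

F = S · (1+r)^T / (1+q)^T
= 304.97 × 1.038009 / 1.050817 = 304.97 × 0.987811
F = kr 301.25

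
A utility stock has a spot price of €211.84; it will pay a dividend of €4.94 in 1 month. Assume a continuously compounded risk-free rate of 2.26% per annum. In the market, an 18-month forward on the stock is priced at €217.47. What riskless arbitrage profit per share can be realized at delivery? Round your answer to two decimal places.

PV(dividends) I = 4.94·e^(−0.0226·1/12) = 4.9307
Fair forward F* = (S − I)·e^(rT) = (211.84 − 4.9307)·e^0.033900 = 206.9093 × 1.034481 = 214.0437
Market €217.47 > fair 214.0437: forward overpriced → cash-and-carry (borrow at r, buy the stock and collect the dividends, short the forward).
Profit at T = |F_mkt − F*| = |217.47 − 214.0437| = €3.43 per share

€3.43 per share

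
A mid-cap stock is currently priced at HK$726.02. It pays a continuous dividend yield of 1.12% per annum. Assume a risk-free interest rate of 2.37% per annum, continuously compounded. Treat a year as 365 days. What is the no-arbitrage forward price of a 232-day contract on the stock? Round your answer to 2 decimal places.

F = S·e^((r − q)T) = 726.02 · e^((0.0237 − 0.0112) × 232/365)
= 726.02 · e^0.007945 = 726.02 × 1.007977
F = HK$731.81

HK$731.81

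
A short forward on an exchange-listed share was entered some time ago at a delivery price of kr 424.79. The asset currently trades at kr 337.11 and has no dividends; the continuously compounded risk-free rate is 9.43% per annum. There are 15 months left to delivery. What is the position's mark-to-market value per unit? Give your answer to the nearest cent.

kr 40.45

Current fair forward for the remaining 15 months: F = S·e^(r·T), r = 0.0943
F = 337.11 · e^(0.0943 × 15/12) = 337.11 × 1.125103 = 379.2835
Value of long forward = (F − K)·e^(−rT) = (379.2835 − 424.79) · e^(−0.0943·15/12)
= -45.5065 × 0.888807 = -40.45
Short position value = −(long value) = kr 40.45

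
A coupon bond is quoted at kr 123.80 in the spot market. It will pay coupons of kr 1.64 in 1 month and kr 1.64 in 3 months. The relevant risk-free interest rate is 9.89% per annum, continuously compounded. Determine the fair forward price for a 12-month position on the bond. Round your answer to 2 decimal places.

PV(coupons) I = 1.64·e^(−0.0989·1/12) + 1.64·e^(−0.0989·3/12)
I = 1.6265 + 1.5999 = 3.2264
F = (S − I)·e^(rT) = (123.80 − 3.2264) · e^(0.0989·12/12)
= 120.5736 · e^0.098900 = 120.5736 × 1.103956 = kr 133.11

kr 133.11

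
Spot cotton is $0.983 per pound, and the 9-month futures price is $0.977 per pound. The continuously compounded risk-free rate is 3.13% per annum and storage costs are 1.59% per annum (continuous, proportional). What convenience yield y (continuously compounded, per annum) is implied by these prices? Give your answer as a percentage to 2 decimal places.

F = S·e^((r+u−y)T) ⇒ (r+u−y) = ln(F/S)/T
ln(0.977/0.983) = -0.006122; /T ⇒ -0.008163
y = r + u − ln(F/S)/T = 0.0313 + 0.0159 + 0.008163 = 0.055363
y = 5.54%

5.54%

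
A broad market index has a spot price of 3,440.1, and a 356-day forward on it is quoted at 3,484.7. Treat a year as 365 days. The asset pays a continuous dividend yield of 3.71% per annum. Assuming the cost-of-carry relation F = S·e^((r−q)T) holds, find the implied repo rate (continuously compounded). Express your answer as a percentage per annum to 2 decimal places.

5.03%

From F = S·e^((r−q)T): (r − q) = ln(F/S)/T
ln(3484.7/3440.1) = ln(1.012965) = 0.012882
(r − q) = 0.012882 / (356/365) = 0.013208
r = ln(F/S)/T + q = 0.013208 + 0.0371 = 0.050308
r = 5.03%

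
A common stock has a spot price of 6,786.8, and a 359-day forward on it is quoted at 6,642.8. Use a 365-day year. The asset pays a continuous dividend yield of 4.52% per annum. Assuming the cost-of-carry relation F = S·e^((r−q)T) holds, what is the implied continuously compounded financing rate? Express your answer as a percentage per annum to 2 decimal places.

From F = S·e^((r−q)T): (r − q) = ln(F/S)/T
ln(6642.8/6786.8) = ln(0.978782) = -0.021446
(r − q) = -0.021446 / (359/365) = -0.021804
r = ln(F/S)/T + q = -0.021804 + 0.0452 = 0.023396
r = 2.34%

2.34%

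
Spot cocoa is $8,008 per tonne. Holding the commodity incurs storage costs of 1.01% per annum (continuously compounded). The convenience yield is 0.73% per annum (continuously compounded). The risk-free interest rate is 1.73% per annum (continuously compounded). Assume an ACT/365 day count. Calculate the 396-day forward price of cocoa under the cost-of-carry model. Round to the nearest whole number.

$8,185 per tonne

Net carry = r + u − y = 0.0173 + 0.0101 − 0.0073 = 0.0201
F = S·e^((r+u−y)T) = 8008 · e^(0.0201 × 396/365) = 8008 · e^0.021807
= 8008 × 1.022047 = $8,185 per tonne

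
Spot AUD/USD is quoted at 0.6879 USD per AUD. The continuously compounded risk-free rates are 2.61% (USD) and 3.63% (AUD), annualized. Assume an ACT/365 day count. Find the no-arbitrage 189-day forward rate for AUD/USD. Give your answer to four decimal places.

0.6843

F = S·e^((r_USD − r_AUD)T) = 0.6879 · e^((0.0261 − 0.0363) × 189/365)
= 0.6879 · e^-0.005282 = 0.6879 × 0.994732
F = 0.6843 USD per AUD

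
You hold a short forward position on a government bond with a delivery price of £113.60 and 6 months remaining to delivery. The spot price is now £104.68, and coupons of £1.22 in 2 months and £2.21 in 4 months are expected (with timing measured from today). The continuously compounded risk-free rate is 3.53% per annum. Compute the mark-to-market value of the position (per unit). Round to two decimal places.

PV(remaining coupons) I = 1.22·e^(−0.0353·2/12) + 2.21·e^(−0.0353·4/12) = 3.3970
Current forward F = (S − I)·e^(rT) = (104.68 − 3.3970)·e^(0.0353·6/12) = 101.2830 × 1.017807 = 103.0865
Value (long) = (F − K)·e^(−rT) = (103.0865 − 113.60) × 0.982505 = -10.3296
Short position value = −(long value) = £10.33

£10.33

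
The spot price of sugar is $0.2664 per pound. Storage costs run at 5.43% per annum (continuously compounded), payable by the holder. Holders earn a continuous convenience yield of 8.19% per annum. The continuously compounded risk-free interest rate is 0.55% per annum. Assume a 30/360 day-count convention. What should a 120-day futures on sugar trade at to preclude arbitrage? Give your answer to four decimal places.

Net carry = r + u − y = 0.0055 + 0.0543 − 0.0819 = -0.0221
F = S·e^((r+u−y)T) = 0.2664 · e^(-0.0221 × 120/360) = 0.2664 · e^-0.007367
= 0.2664 × 0.992660 = $0.2644 per pound

$0.2644 per pound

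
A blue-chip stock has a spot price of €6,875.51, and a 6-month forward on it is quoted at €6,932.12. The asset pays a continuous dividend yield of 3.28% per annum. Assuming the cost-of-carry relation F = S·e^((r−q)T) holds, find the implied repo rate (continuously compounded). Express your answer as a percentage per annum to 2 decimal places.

4.92%

From F = S·e^((r−q)T): (r − q) = ln(F/S)/T
ln(6932.12/6875.51) = ln(1.008234) = 0.008200
(r − q) = 0.008200 / (6/12) = 0.016400
r = ln(F/S)/T + q = 0.016400 + 0.0328 = 0.049200
r = 4.92%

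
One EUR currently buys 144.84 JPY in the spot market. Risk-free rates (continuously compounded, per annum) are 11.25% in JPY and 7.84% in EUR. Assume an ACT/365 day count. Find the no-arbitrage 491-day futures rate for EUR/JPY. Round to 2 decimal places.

151.64

F = S·e^((r_JPY − r_EUR)T) = 144.84 · e^((0.1125 − 0.0784) × 491/365)
= 144.84 · e^0.045872 = 144.84 × 1.046940
F = 151.64 JPY per EUR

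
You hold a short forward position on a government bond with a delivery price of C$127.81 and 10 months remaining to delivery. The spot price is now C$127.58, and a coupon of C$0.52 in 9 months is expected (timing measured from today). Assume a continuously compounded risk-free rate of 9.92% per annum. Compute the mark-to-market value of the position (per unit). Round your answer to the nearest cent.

-C$9.43

PV(remaining coupons) I = 0.52·e^(−0.0992·9/12) = 0.4827
Current forward F = (S − I)·e^(rT) = (127.58 − 0.4827)·e^(0.0992·10/12) = 127.0973 × 1.086180 = 138.0505
Value (long) = (F − K)·e^(−rT) = (138.0505 − 127.81) × 0.920658 = 9.4280
Short position value = −(long value) = -C$9.43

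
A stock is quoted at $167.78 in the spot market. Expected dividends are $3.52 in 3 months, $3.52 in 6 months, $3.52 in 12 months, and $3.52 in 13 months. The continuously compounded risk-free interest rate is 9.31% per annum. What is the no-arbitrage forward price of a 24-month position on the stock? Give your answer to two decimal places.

PV(dividends) I = 3.52·e^(−0.0931·3/12) + 3.52·e^(−0.0931·6/12) + 3.52·e^(−0.0931·12/12) + 3.52·e^(−0.0931·13/12)
I = 3.4390 + 3.3599 + 3.2071 + 3.1823 = 13.1883
F = (S − I)·e^(rT) = (167.78 − 13.1883) · e^(0.0931·24/12)
= 154.5917 · e^0.186200 = 154.5917 × 1.204663 = $186.23

$186.23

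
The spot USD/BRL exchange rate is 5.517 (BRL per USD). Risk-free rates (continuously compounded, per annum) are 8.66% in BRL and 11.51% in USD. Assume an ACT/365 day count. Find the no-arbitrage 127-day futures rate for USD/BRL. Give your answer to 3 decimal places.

F = S·e^((r_BRL − r_USD)T) = 5.517 · e^((0.0866 − 0.1151) × 127/365)
= 5.517 · e^-0.009916 = 5.517 × 0.990133
F = 5.463 BRL per USD

5.463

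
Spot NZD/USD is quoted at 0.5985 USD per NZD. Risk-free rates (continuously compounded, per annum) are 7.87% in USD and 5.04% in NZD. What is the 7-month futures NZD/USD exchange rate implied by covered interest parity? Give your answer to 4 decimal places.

0.6085

F = S·e^((r_USD − r_NZD)T) = 0.5985 · e^((0.0787 − 0.0504) × 7/12)
= 0.5985 · e^0.016508 = 0.5985 × 1.016645
F = 0.6085 USD per NZD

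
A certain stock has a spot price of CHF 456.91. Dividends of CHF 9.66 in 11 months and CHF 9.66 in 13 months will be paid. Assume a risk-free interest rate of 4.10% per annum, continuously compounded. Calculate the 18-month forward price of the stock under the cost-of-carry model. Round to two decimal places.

CHF 466.17

PV(dividends) I = 9.66·e^(−0.0410·11/12) + 9.66·e^(−0.0410·13/12)
I = 9.3037 + 9.2403 = 18.5440
F = (S − I)·e^(rT) = (456.91 − 18.5440) · e^(0.0410·18/12)
= 438.3660 · e^0.061500 = 438.3660 × 1.063430 = CHF 466.17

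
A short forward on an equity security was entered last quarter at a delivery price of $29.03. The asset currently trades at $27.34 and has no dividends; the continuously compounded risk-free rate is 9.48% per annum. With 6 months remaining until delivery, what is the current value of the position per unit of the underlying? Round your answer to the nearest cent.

$0.35

Current fair forward for the remaining 6 months: F = S·e^(r·T), r = 0.0948
F = 27.34 · e^(0.0948 × 6/12) = 27.34 × 1.048541 = 28.6671
Value of long forward = (F − K)·e^(−rT) = (28.6671 − 29.03) · e^(−0.0948·6/12)
= -0.3629 × 0.953706 = -0.35
Short position value = −(long value) = $0.35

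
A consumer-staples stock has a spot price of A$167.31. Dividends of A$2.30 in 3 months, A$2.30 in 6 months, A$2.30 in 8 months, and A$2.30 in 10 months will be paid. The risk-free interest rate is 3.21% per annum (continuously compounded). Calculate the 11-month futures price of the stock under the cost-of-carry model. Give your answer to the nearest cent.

A$163.00

PV(dividends) I = 2.30·e^(−0.0321·3/12) + 2.30·e^(−0.0321·6/12) + 2.30·e^(−0.0321·8/12) + 2.30·e^(−0.0321·10/12)
I = 2.2816 + 2.2634 + 2.2513 + 2.2393 = 9.0356
F = (S − I)·e^(rT) = (167.31 − 9.0356) · e^(0.0321·11/12)
= 158.2744 · e^0.029425 = 158.2744 × 1.029862 = A$163.00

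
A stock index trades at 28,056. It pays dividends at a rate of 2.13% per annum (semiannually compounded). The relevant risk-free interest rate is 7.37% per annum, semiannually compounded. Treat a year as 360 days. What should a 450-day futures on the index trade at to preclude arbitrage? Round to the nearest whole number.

F = S · (1+r/2)^(2T) / (1+q/2)^(2T)
= 28056 × 1.094687 / 1.026838 = 28056 × 1.066076
F = 29,910

29,910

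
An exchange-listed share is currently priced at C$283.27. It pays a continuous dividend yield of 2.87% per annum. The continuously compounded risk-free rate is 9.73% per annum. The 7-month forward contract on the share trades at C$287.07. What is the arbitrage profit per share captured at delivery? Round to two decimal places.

C$7.77 per share

Fair forward: F* = S·e^(carry·T), with carry = (r − q) = 0.0973 − 0.0287 = 0.0686
F* = 283.27 · e^(0.0686 × 7/12) = 283.27 · e^0.040017 = 283.27 × 1.040828 = C$294.8353
Market C$287.07 < fair C$294.8353: forward underpriced → reverse cash-and-carry (short spot, go long the forward).
At maturity, profit = |F_mkt − F*| = |287.07 − 294.8353| = C$7.77 per share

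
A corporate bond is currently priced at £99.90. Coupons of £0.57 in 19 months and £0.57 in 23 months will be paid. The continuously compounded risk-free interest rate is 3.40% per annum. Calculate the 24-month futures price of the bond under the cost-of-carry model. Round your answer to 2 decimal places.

£105.78

PV(coupons) I = 0.57·e^(−0.0340·19/12) + 0.57·e^(−0.0340·23/12)
I = 0.5401 + 0.5340 = 1.0741
F = (S − I)·e^(rT) = (99.90 − 1.0741) · e^(0.0340·24/12)
= 98.8259 · e^0.068000 = 98.8259 × 1.070365 = £105.78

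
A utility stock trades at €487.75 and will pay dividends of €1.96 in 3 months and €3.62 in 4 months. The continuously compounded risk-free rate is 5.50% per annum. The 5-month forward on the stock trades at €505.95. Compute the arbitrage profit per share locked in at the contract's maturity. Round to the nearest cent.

PV(dividends) I = 1.96·e^(−0.0550·3/12) + 3.62·e^(−0.0550·4/12) = 5.4875
Fair forward F* = (S − I)·e^(rT) = (487.75 − 5.4875)·e^0.022917 = 482.2625 × 1.023182 = 493.4423
Market €505.95 > fair 493.4423: forward overpriced → cash-and-carry (borrow at r, buy the stock and collect the dividends, short the forward).
Profit at T = |F_mkt − F*| = |505.95 − 493.4423| = €12.51 per share

€12.51 per share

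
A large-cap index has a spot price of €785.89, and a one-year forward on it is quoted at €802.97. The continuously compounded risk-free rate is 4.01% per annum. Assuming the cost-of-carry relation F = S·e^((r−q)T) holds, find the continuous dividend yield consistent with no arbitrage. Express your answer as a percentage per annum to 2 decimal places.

1.86%

From F = S·e^((r−q)T): (r − q) = ln(F/S)/T
ln(802.97/785.89) = ln(1.021733) = 0.021500
(r − q) = 0.021500 / (12/12) = 0.021500
q = r − ln(F/S)/T = 0.0401 − 0.021500 = 0.018600
q = 1.86%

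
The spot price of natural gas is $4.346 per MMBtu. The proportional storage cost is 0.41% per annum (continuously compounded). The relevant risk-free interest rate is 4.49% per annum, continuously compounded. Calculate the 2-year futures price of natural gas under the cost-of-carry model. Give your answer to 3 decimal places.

Net carry = r + u − y = 0.0449 + 0.0041 − 0.0000 = 0.0490
F = S·e^((r+u−y)T) = 4.346 · e^(0.0490 × 2) = 4.346 · e^0.098000
= 4.346 × 1.102963 = $4.793 per MMBtu

$4.793 per MMBtu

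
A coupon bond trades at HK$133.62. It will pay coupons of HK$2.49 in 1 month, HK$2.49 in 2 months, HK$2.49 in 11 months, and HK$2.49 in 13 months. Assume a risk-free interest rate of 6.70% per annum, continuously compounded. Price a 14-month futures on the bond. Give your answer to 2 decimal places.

HK$134.11

PV(coupons) I = 2.49·e^(−0.0670·1/12) + 2.49·e^(−0.0670·2/12) + 2.49·e^(−0.0670·11/12) + 2.49·e^(−0.0670·13/12)
I = 2.4761 + 2.4623 + 2.3417 + 2.3157 = 9.5958
F = (S − I)·e^(rT) = (133.62 − 9.5958) · e^(0.0670·14/12)
= 124.0242 · e^0.078167 = 124.0242 × 1.081303 = HK$134.11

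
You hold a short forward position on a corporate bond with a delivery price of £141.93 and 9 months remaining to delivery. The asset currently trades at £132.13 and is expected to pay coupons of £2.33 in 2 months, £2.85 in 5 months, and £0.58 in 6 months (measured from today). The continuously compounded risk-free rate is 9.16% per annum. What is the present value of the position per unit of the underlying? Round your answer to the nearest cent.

PV(remaining coupons) I = 2.33·e^(−0.0916·2/12) + 2.85·e^(−0.0916·5/12) + 0.58·e^(−0.0916·6/12) = 5.5920
Current forward F = (S − I)·e^(rT) = (132.13 − 5.5920)·e^(0.0916·9/12) = 126.5380 × 1.071115 = 135.5367
Value (long) = (F − K)·e^(−rT) = (135.5367 − 141.93) × 0.933607 = -5.9688
Short position value = −(long value) = £5.97

£5.97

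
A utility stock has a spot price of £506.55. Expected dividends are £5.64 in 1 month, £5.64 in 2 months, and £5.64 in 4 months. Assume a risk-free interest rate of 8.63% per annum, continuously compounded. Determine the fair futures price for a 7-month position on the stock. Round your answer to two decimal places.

£515.21

PV(dividends) I = 5.64·e^(−0.0863·1/12) + 5.64·e^(−0.0863·2/12) + 5.64·e^(−0.0863·4/12)
I = 5.5996 + 5.5595 + 5.4801 = 16.6392
F = (S − I)·e^(rT) = (506.55 − 16.6392) · e^(0.0863·7/12)
= 489.9108 · e^0.050342 = 489.9108 × 1.051631 = £515.21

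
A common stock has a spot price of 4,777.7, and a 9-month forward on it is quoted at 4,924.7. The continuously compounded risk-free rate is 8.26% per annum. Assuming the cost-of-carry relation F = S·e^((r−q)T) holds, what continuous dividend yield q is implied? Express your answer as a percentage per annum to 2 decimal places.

From F = S·e^((r−q)T): (r − q) = ln(F/S)/T
ln(4924.7/4777.7) = ln(1.030768) = 0.030304
(r − q) = 0.030304 / (9/12) = 0.040405
q = r − ln(F/S)/T = 0.0826 − 0.040405 = 0.042195
q = 4.22%

4.22%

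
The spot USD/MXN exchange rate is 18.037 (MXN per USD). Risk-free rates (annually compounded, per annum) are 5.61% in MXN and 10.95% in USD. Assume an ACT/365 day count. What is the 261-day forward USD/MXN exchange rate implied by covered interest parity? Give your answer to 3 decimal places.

By covered interest parity, F = S · (1+r_MXN)^T / (1+r_USD)^T
= 18.037 × 1.039802 / 1.077132 = 18.037 × 0.965343
F = 17.412 MXN per USD

17.412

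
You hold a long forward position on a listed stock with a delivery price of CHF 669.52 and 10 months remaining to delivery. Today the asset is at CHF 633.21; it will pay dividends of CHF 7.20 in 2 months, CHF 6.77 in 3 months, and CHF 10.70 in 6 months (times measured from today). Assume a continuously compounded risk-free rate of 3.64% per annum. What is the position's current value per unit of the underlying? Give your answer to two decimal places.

-CHF 40.68

PV(remaining dividends) I = 7.20·e^(−0.0364·2/12) + 6.77·e^(−0.0364·3/12) + 10.70·e^(−0.0364·6/12) = 24.3721
Current forward F = (S − I)·e^(rT) = (633.21 − 24.3721)·e^(0.0364·10/12) = 608.8379 × 1.030798 = 627.5889
Value (long) = (F − K)·e^(−rT) = (627.5889 − 669.52) × 0.970122 = -40.6783
Value = -CHF 40.68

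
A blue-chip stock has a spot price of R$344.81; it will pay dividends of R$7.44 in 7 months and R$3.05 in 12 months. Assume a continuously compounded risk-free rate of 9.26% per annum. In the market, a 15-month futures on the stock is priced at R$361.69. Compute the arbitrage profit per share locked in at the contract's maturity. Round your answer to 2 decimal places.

PV(dividends) I = 7.44·e^(−0.0926·7/12) + 3.05·e^(−0.0926·12/12) = 9.8290
Fair futures F* = (S − I)·e^(rT) = (344.81 − 9.8290)·e^0.115750 = 334.9810 × 1.122715 = 376.0882
Market R$361.69 < fair 376.0882: forward underpriced → reverse cash-and-carry (short the stock, invest proceeds at r, pay the dividends, go long the forward).
Profit at T = |F_mkt − F*| = |361.69 − 376.0882| = R$14.40 per share

R$14.40 per share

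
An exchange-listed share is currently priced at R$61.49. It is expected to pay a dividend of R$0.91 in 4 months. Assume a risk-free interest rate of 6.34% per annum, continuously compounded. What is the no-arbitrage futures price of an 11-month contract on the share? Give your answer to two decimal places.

PV(dividends) I = 0.91·e^(−0.0634·4/12)
I = 0.8910
F = (S − I)·e^(rT) = (61.49 − 0.8910) · e^(0.0634·11/12)
= 60.5990 · e^0.058117 = 60.5990 × 1.059839 = R$64.23

R$64.23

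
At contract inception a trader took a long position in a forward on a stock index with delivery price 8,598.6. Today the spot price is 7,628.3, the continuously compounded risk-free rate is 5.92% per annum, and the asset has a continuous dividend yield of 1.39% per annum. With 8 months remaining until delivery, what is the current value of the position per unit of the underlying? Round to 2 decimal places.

-707.91

Current fair forward for the remaining 8 months: F = S·e^((r − q)·T), (r − q) = 0.0592 − 0.0139 = 0.0453
F = 7628.3 · e^(0.0453 × 8/12) = 7628.3 × 1.03066065 = 7862.1886
Value of long forward = (F − K)·e^(−rT) = (7862.1886 − 8598.6) · e^(−0.0592·8/12)
= -736.4114 × 0.96130200 = -707.91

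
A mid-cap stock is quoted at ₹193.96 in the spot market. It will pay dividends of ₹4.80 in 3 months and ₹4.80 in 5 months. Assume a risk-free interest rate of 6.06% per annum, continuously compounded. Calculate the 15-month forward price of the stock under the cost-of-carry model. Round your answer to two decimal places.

PV(dividends) I = 4.80·e^(−0.0606·3/12) + 4.80·e^(−0.0606·5/12)
I = 4.7278 + 4.6803 = 9.4081
F = (S − I)·e^(rT) = (193.96 − 9.4081) · e^(0.0606·15/12)
= 184.5519 · e^0.075750 = 184.5519 × 1.078693 = ₹199.07

₹199.07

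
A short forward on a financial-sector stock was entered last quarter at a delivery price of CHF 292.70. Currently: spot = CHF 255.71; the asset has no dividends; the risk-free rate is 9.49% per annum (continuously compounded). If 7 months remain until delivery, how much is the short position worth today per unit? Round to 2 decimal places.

CHF 21.23

Current fair forward for the remaining 7 months: F = S·e^(r·T), r = 0.0949
F = 255.71 · e^(0.0949 × 7/12) = 255.71 × 1.056919 = 270.2648
Value of long forward = (F − K)·e^(−rT) = (270.2648 − 292.70) · e^(−0.0949·7/12)
= -22.4352 × 0.946146 = -21.23
Short position value = −(long value) = CHF 21.23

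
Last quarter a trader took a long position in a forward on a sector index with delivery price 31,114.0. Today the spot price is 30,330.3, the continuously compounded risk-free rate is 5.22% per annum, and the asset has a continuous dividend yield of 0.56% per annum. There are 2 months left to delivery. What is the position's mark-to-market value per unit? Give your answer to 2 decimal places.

-542.48

Current fair forward for the remaining 2 months: F = S·e^((r − q)·T), (r − q) = 0.0522 − 0.0056 = 0.0466
F = 30330.3 · e^(0.0466 × 2/12) = 30330.3 × 1.00779691 = 30566.7826
Value of long forward = (F − K)·e^(−rT) = (30566.7826 − 31114.0) · e^(−0.0522·2/12)
= -547.2174 × 0.99133774 = -542.48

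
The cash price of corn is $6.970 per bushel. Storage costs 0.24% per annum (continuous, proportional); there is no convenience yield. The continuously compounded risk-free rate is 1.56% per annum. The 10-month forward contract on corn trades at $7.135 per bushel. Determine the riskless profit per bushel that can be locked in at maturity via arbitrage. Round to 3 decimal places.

$0.060 per bushel

Fair forward: F* = S·e^(carry·T), with carry = (r + u) = 0.0156 + 0.0024 = 0.0180
F* = 6.970 · e^(0.0180 × 10/12) = 6.970 · e^0.015000 = 6.970 × 1.015113 = $7.0753
Market $7.135 > fair $7.0753: forward overpriced → cash-and-carry (buy spot, short the forward).
At maturity, profit = |F_mkt − F*| = |7.135 − 7.0753| = $0.060 per bushel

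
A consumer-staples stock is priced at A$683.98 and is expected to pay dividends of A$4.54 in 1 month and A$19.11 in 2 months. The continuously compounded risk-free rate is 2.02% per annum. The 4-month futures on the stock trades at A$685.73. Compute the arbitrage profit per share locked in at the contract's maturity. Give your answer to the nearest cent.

A$20.87 per share

PV(dividends) I = 4.54·e^(−0.0202·1/12) + 19.11·e^(−0.0202·2/12) = 23.5781
Fair futures F* = (S − I)·e^(rT) = (683.98 − 23.5781)·e^0.006733 = 660.4019 × 1.006756 = 664.8636
Market A$685.73 > fair 664.8636: forward overpriced → cash-and-carry (borrow at r, buy the stock and collect the dividends, short the forward).
Profit at T = |F_mkt − F*| = |685.73 − 664.8636| = A$20.87 per share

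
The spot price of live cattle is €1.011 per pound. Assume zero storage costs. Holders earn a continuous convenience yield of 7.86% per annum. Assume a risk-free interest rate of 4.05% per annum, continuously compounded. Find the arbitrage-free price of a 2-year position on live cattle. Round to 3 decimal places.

€0.937 per pound

Net carry = r + u − y = 0.0405 + 0.0000 − 0.0786 = -0.0381
F = S·e^((r+u−y)T) = 1.011 · e^(-0.0381 × 2) = 1.011 · e^-0.076200
= 1.011 × 0.926631 = €0.937 per pound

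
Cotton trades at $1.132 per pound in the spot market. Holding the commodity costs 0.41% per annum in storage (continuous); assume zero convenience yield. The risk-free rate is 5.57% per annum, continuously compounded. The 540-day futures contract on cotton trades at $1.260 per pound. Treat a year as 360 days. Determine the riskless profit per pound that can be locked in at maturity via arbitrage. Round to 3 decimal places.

Fair futures: F* = S·e^(carry·T), with carry = (r + u) = 0.0557 + 0.0041 = 0.0598
F* = 1.132 · e^(0.0598 × 540/360) = 1.132 · e^0.089700 = 1.132 × 1.093846 = $1.2382
Market $1.260 > fair $1.2382: forward overpriced → cash-and-carry (buy spot, short the forward).
At maturity, profit = |F_mkt − F*| = |1.260 − 1.2382| = $0.022 per pound

$0.022 per pound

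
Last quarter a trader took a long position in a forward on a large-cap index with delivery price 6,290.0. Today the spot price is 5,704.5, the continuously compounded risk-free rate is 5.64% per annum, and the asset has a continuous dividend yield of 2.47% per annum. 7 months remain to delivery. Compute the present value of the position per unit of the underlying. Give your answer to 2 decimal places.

Current fair forward for the remaining 7 months: F = S·e^((r − q)·T), (r − q) = 0.0564 − 0.0247 = 0.0317
F = 5704.5 · e^(0.0317 × 7/12) = 5704.5 × 1.01866370 = 5810.9671
Value of long forward = (F − K)·e^(−rT) = (5810.9671 − 6290.0) · e^(−0.0564·7/12)
= -479.0329 × 0.96763532 = -463.53

-463.53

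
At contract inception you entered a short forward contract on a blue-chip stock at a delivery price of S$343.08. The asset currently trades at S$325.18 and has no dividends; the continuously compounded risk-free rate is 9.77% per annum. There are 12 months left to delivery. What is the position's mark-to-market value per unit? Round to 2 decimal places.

Current fair forward for the remaining 12 months: F = S·e^(r·T), r = 0.0977
F = 325.18 · e^(0.0977 × 12/12) = 325.18 × 1.102632 = 358.5539
Value of long forward = (F − K)·e^(−rT) = (358.5539 − 343.08) · e^(−0.0977·12/12)
= 15.4739 × 0.906921 = 14.03
Short position value = −(long value) = -S$14.03

-S$14.03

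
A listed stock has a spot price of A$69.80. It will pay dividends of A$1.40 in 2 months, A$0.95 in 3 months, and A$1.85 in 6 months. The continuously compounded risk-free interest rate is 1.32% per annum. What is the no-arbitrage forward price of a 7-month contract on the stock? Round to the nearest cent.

PV(dividends) I = 1.40·e^(−0.0132·2/12) + 0.95·e^(−0.0132·3/12) + 1.85·e^(−0.0132·6/12)
I = 1.3969 + 0.9469 + 1.8378 = 4.1816
F = (S − I)·e^(rT) = (69.80 − 4.1816) · e^(0.0132·7/12)
= 65.6184 · e^0.007700 = 65.6184 × 1.007730 = A$66.13

A$66.13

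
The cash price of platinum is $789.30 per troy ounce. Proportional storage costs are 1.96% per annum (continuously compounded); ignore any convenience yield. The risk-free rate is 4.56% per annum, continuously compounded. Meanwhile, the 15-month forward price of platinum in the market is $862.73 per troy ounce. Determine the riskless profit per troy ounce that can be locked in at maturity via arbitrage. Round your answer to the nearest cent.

Fair forward: F* = S·e^(carry·T), with carry = (r + u) = 0.0456 + 0.0196 = 0.0652
F* = 789.30 · e^(0.0652 × 15/12) = 789.30 · e^0.081500 = 789.30 × 1.084913 = $856.3218
Market $862.73 > fair $856.3218: forward overpriced → cash-and-carry (buy spot, short the forward).
At maturity, profit = |F_mkt − F*| = |862.73 − 856.3218| = $6.41 per troy ounce

$6.41 per troy ounce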